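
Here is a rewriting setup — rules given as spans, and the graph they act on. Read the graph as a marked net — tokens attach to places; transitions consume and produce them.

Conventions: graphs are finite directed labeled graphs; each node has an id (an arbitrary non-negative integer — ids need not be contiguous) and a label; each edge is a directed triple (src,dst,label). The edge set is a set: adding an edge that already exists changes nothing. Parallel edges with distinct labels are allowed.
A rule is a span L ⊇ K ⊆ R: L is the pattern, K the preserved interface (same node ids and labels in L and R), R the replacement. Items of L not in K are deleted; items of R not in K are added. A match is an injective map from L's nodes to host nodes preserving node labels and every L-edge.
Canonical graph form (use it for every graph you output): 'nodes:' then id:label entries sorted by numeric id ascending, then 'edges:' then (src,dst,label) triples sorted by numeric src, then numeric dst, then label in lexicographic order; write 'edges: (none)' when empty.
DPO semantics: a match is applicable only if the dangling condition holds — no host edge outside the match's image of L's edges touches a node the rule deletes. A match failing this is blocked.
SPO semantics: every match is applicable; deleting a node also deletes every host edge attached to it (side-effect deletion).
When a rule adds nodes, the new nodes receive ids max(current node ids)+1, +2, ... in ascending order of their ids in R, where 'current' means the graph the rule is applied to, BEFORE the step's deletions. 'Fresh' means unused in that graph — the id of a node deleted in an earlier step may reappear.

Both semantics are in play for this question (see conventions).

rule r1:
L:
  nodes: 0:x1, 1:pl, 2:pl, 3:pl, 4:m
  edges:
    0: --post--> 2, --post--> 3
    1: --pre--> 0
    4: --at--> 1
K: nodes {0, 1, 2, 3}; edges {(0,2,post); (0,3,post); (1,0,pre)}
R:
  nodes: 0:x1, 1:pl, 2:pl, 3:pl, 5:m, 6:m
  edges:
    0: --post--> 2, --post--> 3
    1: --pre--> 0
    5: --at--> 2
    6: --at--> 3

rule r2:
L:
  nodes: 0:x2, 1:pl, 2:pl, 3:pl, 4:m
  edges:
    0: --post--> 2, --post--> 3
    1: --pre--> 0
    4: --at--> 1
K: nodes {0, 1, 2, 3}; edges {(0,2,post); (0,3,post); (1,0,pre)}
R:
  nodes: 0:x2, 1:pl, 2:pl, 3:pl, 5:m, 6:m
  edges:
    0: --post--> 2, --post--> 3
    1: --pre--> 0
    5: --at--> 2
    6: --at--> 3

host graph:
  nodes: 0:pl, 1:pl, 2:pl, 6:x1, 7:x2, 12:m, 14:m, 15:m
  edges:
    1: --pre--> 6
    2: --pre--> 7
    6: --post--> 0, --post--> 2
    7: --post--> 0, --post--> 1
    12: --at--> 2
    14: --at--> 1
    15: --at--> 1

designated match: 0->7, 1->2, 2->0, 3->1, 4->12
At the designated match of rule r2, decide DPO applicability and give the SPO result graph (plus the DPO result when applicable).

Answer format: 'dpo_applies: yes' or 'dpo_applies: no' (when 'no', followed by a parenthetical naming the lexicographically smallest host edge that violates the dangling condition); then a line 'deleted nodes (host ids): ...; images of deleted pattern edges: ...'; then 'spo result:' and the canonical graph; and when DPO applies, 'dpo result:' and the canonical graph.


dpo_applies: yes
deleted nodes (host ids): 12; images of deleted pattern edges: (12,2,at)
spo result:
nodes: 0:pl, 1:pl, 2:pl, 6:x1, 7:x2, 14:m, 15:m, 16:m, 17:m
edges: (1,6,pre); (2,7,pre); (6,0,post); (6,2,post); (7,0,post); (7,1,post); (14,1,at); (15,1,at); (16,0,at); (17,1,at)
dpo result:
nodes: 0:pl, 1:pl, 2:pl, 6:x1, 7:x2, 14:m, 15:m, 16:m, 17:m
edges: (1,6,pre); (2,7,pre); (6,0,post); (6,2,post); (7,0,post); (7,1,post); (14,1,at); (15,1,at); (16,0,at); (17,1,at)


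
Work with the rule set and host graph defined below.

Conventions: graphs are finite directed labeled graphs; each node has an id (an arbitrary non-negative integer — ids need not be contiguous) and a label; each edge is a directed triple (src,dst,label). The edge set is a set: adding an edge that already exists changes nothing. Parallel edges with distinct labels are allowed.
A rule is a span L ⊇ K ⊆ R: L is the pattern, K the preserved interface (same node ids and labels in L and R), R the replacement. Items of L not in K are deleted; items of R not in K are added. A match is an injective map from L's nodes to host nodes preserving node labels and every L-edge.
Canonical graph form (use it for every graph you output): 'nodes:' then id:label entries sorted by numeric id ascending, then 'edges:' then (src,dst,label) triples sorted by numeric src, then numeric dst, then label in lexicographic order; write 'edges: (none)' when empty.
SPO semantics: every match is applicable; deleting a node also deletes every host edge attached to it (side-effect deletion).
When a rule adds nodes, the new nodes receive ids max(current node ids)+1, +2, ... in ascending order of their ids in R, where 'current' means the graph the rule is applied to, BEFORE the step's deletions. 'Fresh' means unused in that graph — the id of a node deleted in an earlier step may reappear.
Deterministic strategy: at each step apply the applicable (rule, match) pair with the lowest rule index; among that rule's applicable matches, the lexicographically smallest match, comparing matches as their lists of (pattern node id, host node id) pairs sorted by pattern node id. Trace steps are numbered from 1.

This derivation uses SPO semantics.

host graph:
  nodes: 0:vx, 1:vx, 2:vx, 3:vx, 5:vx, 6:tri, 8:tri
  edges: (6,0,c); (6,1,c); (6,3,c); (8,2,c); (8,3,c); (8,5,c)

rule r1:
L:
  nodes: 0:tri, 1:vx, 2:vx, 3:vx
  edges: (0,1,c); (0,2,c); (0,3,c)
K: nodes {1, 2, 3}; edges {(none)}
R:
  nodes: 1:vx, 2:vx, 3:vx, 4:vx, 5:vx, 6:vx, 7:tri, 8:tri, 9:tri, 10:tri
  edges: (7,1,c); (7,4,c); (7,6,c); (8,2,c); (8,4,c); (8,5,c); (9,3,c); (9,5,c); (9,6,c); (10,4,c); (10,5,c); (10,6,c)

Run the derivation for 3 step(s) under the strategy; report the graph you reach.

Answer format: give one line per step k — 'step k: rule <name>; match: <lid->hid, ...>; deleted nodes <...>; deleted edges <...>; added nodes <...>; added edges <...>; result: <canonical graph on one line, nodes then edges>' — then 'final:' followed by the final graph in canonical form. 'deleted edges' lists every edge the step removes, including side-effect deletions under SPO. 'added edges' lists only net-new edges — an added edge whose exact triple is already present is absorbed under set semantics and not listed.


step 1: rule r1; match: 0->6, 1->0, 2->1, 3->3; deleted nodes 6; deleted edges (6,0,c); (6,1,c); (6,3,c); added nodes 9, 10, 11, 12, 13, 14, 15; added edges (12,0,c); (12,9,c); (12,11,c); (13,1,c); (13,9,c); (13,10,c); (14,3,c); (14,10,c); (14,11,c); (15,9,c); (15,10,c); (15,11,c); result: nodes: 0:vx, 1:vx, 2:vx, 3:vx, 5:vx, 8:tri, 9:vx, 10:vx, 11:vx, 12:tri, 13:tri, 14:tri, 15:tri edges: (8,2,c); (8,3,c); (8,5,c); (12,0,c); (12,9,c); (12,11,c); (13,1,c); (13,9,c); (13,10,c); (14,3,c); (14,10,c); (14,11,c); (15,9,c); (15,10,c); (15,11,c)
step 2: rule r1; match: 0->8, 1->2, 2->3, 3->5; deleted nodes 8; deleted edges (8,2,c); (8,3,c); (8,5,c); added nodes 16, 17, 18, 19, 20, 21, 22; added edges (19,2,c); (19,16,c); (19,18,c); (20,3,c); (20,16,c); (20,17,c); (21,5,c); (21,17,c); (21,18,c); (22,16,c); (22,17,c); (22,18,c); result: nodes: 0:vx, 1:vx, 2:vx, 3:vx, 5:vx, 9:vx, 10:vx, 11:vx, 12:tri, 13:tri, 14:tri, 15:tri, 16:vx, 17:vx, 18:vx, 19:tri, 20:tri, 21:tri, 22:tri edges: (12,0,c); (12,9,c); (12,11,c); (13,1,c); (13,9,c); (13,10,c); (14,3,c); (14,10,c); (14,11,c); (15,9,c); (15,10,c); (15,11,c); (19,2,c); (19,16,c); (19,18,c); (20,3,c); (20,16,c); (20,17,c); (21,5,c); (21,17,c); (21,18,c); (22,16,c); (22,17,c); (22,18,c)
step 3: rule r1; match: 0->12, 1->0, 2->9, 3->11; deleted nodes 12; deleted edges (12,0,c); (12,9,c); (12,11,c); added nodes 23, 24, 25, 26, 27, 28, 29; added edges (26,0,c); (26,23,c); (26,25,c); (27,9,c); (27,23,c); (27,24,c); (28,11,c); (28,24,c); (28,25,c); (29,23,c); (29,24,c); (29,25,c); result: nodes: 0:vx, 1:vx, 2:vx, 3:vx, 5:vx, 9:vx, 10:vx, 11:vx, 13:tri, 14:tri, 15:tri, 16:vx, 17:vx, 18:vx, 19:tri, 20:tri, 21:tri, 22:tri, 23:vx, 24:vx, 25:vx, 26:tri, 27:tri, 28:tri, 29:tri edges: (13,1,c); (13,9,c); (13,10,c); (14,3,c); (14,10,c); (14,11,c); (15,9,c); (15,10,c); (15,11,c); (19,2,c); (19,16,c); (19,18,c); (20,3,c); (20,16,c); (20,17,c); (21,5,c); (21,17,c); (21,18,c); (22,16,c); (22,17,c); (22,18,c); (26,0,c); (26,23,c); (26,25,c); (27,9,c); (27,23,c); (27,24,c); (28,11,c); (28,24,c); (28,25,c); (29,23,c); (29,24,c); (29,25,c)
final:
nodes: 0:vx, 1:vx, 2:vx, 3:vx, 5:vx, 9:vx, 10:vx, 11:vx, 13:tri, 14:tri, 15:tri, 16:vx, 17:vx, 18:vx, 19:tri, 20:tri, 21:tri, 22:tri, 23:vx, 24:vx, 25:vx, 26:tri, 27:tri, 28:tri, 29:tri
edges: (13,1,c); (13,9,c); (13,10,c); (14,3,c); (14,10,c); (14,11,c); (15,9,c); (15,10,c); (15,11,c); (19,2,c); (19,16,c); (19,18,c); (20,3,c); (20,16,c); (20,17,c); (21,5,c); (21,17,c); (21,18,c); (22,16,c); (22,17,c); (22,18,c); (26,0,c); (26,23,c); (26,25,c); (27,9,c); (27,23,c); (27,24,c); (28,11,c); (28,24,c); (28,25,c); (29,23,c); (29,24,c); (29,25,c)


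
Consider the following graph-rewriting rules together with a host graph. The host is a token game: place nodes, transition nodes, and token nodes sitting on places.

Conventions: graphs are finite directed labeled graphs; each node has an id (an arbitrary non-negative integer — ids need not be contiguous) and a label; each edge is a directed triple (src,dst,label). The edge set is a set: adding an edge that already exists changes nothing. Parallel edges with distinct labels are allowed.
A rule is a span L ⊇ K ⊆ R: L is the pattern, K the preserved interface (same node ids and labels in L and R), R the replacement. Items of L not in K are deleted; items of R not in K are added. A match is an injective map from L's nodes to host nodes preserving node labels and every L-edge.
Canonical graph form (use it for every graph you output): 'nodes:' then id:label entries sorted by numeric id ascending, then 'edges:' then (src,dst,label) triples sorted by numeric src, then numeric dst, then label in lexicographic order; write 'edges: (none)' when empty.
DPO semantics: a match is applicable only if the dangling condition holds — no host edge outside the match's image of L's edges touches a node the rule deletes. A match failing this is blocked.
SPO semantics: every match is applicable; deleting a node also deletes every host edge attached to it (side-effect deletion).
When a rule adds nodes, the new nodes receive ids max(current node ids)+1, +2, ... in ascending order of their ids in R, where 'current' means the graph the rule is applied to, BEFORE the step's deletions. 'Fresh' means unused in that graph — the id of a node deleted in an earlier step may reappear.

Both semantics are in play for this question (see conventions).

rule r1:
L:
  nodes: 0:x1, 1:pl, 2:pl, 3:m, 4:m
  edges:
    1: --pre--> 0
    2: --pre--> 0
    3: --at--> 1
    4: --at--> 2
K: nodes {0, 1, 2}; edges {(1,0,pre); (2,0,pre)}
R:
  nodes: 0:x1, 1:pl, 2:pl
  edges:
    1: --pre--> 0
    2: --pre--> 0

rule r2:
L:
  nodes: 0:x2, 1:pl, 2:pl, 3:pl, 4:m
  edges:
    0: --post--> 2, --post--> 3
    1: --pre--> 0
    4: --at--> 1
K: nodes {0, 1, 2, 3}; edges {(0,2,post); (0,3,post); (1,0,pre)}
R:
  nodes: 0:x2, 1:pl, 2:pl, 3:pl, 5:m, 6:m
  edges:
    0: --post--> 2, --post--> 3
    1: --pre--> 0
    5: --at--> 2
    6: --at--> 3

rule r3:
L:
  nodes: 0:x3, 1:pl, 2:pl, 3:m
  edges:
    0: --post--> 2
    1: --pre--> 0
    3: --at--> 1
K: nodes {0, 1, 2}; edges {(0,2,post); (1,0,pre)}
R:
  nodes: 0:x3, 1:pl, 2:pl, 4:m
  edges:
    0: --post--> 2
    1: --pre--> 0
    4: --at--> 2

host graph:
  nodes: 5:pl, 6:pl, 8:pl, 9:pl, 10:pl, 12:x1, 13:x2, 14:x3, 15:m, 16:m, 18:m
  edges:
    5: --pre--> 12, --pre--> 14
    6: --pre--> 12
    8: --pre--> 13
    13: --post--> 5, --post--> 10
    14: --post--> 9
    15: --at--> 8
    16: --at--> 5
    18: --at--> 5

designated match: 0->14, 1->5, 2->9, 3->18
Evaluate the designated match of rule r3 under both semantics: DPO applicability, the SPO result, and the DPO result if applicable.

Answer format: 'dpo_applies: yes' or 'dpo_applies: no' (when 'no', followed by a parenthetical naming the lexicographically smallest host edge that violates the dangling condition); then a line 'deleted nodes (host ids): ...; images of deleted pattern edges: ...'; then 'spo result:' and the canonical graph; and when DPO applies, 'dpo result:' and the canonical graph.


dpo_applies: yes
deleted nodes (host ids): 18; images of deleted pattern edges: (18,5,at)
spo result:
nodes: 5:pl, 6:pl, 8:pl, 9:pl, 10:pl, 12:x1, 13:x2, 14:x3, 15:m, 16:m, 19:m
edges: (5,12,pre); (5,14,pre); (6,12,pre); (8,13,pre); (13,5,post); (13,10,post); (14,9,post); (15,8,at); (16,5,at); (19,9,at)
dpo result:
nodes: 5:pl, 6:pl, 8:pl, 9:pl, 10:pl, 12:x1, 13:x2, 14:x3, 15:m, 16:m, 19:m
edges: (5,12,pre); (5,14,pre); (6,12,pre); (8,13,pre); (13,5,post); (13,10,post); (14,9,post); (15,8,at); (16,5,at); (19,9,at)


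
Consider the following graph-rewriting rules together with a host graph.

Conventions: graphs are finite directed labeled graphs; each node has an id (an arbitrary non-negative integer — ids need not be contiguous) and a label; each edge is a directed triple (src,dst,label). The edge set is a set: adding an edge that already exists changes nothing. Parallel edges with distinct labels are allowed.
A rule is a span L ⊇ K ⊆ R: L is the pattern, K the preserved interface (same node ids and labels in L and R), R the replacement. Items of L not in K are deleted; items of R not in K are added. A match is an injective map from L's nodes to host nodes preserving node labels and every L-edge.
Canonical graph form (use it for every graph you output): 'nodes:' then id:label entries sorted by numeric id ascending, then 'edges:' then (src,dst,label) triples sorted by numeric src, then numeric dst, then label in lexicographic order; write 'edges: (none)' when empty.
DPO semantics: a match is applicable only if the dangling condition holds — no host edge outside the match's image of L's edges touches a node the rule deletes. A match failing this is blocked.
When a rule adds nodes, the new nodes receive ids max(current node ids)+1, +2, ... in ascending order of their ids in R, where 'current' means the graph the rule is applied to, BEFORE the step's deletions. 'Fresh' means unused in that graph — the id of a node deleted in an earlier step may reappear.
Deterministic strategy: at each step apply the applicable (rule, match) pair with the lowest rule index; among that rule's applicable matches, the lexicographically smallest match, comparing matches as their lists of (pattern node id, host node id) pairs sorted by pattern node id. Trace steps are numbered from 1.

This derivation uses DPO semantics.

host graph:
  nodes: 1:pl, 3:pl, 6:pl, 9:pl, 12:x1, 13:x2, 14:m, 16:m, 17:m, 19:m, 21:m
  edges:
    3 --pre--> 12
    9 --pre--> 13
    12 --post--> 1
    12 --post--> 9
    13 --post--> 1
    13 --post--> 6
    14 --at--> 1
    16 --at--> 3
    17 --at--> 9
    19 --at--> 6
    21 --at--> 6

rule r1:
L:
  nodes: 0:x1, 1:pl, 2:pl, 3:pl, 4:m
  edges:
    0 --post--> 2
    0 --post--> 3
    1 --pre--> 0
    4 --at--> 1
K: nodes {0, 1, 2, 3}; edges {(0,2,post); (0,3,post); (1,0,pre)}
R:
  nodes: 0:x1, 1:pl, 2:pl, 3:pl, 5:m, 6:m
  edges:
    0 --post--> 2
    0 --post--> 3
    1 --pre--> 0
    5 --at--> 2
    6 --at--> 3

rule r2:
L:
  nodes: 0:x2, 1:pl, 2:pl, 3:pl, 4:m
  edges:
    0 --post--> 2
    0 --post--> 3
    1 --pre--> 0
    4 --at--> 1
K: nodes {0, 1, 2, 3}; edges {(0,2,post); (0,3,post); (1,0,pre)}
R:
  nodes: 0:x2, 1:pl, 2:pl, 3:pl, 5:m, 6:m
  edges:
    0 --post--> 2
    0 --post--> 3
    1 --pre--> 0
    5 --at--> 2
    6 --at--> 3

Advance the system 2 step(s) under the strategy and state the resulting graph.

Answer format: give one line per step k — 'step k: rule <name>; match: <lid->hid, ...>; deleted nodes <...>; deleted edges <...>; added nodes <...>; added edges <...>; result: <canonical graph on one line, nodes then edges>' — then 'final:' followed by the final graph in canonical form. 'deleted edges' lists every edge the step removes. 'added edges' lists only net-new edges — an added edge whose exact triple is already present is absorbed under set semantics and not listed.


step 1: rule r1; match: 0->12, 1->3, 2->1, 3->9, 4->16; deleted nodes 16; deleted edges (16,3,at); added nodes 22, 23; added edges (22,1,at); (23,9,at); result: nodes: 1:pl, 3:pl, 6:pl, 9:pl, 12:x1, 13:x2, 14:m, 17:m, 19:m, 21:m, 22:m, 23:m edges: (3,12,pre); (9,13,pre); (12,1,post); (12,9,post); (13,1,post); (13,6,post); (14,1,at); (17,9,at); (19,6,at); (21,6,at); (22,1,at); (23,9,at)
step 2: rule r2; match: 0->13, 1->9, 2->1, 3->6, 4->17; deleted nodes 17; deleted edges (17,9,at); added nodes 24, 25; added edges (24,1,at); (25,6,at); result: nodes: 1:pl, 3:pl, 6:pl, 9:pl, 12:x1, 13:x2, 14:m, 19:m, 21:m, 22:m, 23:m, 24:m, 25:m edges: (3,12,pre); (9,13,pre); (12,1,post); (12,9,post); (13,1,post); (13,6,post); (14,1,at); (19,6,at); (21,6,at); (22,1,at); (23,9,at); (24,1,at); (25,6,at)
final:
nodes: 1:pl, 3:pl, 6:pl, 9:pl, 12:x1, 13:x2, 14:m, 19:m, 21:m, 22:m, 23:m, 24:m, 25:m
edges: (3,12,pre); (9,13,pre); (12,1,post); (12,9,post); (13,1,post); (13,6,post); (14,1,at); (19,6,at); (21,6,at); (22,1,at); (23,9,at); (24,1,at); (25,6,at)


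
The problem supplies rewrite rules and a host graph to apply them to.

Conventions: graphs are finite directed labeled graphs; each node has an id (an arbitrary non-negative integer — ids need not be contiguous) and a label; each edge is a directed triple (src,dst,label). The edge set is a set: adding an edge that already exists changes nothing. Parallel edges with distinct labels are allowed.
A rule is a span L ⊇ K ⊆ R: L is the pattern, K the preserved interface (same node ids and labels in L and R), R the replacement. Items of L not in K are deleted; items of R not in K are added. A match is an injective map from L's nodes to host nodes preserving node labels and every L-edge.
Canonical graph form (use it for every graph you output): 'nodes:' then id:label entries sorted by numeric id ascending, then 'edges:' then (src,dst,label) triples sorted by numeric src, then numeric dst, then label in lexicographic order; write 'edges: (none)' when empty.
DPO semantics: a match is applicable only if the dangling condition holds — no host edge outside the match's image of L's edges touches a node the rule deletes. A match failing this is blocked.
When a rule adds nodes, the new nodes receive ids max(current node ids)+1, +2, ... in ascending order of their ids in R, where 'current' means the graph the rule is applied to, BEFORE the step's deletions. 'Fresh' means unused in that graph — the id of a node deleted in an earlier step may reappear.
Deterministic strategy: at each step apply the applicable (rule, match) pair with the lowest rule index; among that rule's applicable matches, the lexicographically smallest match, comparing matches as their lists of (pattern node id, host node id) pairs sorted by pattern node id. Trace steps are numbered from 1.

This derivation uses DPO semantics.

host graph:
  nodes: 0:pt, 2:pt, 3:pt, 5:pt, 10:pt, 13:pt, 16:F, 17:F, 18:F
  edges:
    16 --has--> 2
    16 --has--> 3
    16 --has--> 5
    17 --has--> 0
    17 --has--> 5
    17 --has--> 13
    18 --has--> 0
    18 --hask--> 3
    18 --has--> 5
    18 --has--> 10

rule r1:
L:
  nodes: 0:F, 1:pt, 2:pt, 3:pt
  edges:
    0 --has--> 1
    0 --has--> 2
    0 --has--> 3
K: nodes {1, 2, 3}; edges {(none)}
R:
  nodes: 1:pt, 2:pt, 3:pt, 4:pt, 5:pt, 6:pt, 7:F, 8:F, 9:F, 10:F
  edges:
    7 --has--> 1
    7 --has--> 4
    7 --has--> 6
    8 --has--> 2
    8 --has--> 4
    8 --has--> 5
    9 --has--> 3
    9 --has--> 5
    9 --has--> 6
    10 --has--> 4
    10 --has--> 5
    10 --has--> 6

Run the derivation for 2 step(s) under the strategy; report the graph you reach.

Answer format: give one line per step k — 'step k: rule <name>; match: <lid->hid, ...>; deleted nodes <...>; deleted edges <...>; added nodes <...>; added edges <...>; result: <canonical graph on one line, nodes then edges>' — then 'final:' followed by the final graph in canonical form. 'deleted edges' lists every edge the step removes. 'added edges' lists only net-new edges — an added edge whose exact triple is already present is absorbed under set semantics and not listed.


step 1: rule r1; match: 0->16, 1->2, 2->3, 3->5; deleted nodes 16; deleted edges (16,2,has); (16,3,has); (16,5,has); added nodes 19, 20, 21, 22, 23, 24, 25; added edges (22,2,has); (22,19,has); (22,21,has); (23,3,has); (23,19,has); (23,20,has); (24,5,has); (24,20,has); (24,21,has); (25,19,has); (25,20,has); (25,21,has); result: nodes: 0:pt, 2:pt, 3:pt, 5:pt, 10:pt, 13:pt, 17:F, 18:F, 19:pt, 20:pt, 21:pt, 22:F, 23:F, 24:F, 25:F edges: (17,0,has); (17,5,has); (17,13,has); (18,0,has); (18,3,hask); (18,5,has); (18,10,has); (22,2,has); (22,19,has); (22,21,has); (23,3,has); (23,19,has); (23,20,has); (24,5,has); (24,20,has); (24,21,has); (25,19,has); (25,20,has); (25,21,has)
step 2: rule r1; match: 0->17, 1->0, 2->5, 3->13; deleted nodes 17; deleted edges (17,0,has); (17,5,has); (17,13,has); added nodes 26, 27, 28, 29, 30, 31, 32; added edges (29,0,has); (29,26,has); (29,28,has); (30,5,has); (30,26,has); (30,27,has); (31,13,has); (31,27,has); (31,28,has); (32,26,has); (32,27,has); (32,28,has); result: nodes: 0:pt, 2:pt, 3:pt, 5:pt, 10:pt, 13:pt, 18:F, 19:pt, 20:pt, 21:pt, 22:F, 23:F, 24:F, 25:F, 26:pt, 27:pt, 28:pt, 29:F, 30:F, 31:F, 32:F edges: (18,0,has); (18,3,hask); (18,5,has); (18,10,has); (22,2,has); (22,19,has); (22,21,has); (23,3,has); (23,19,has); (23,20,has); (24,5,has); (24,20,has); (24,21,has); (25,19,has); (25,20,has); (25,21,has); (29,0,has); (29,26,has); (29,28,has); (30,5,has); (30,26,has); (30,27,has); (31,13,has); (31,27,has); (31,28,has); (32,26,has); (32,27,has); (32,28,has)
final:
nodes: 0:pt, 2:pt, 3:pt, 5:pt, 10:pt, 13:pt, 18:F, 19:pt, 20:pt, 21:pt, 22:F, 23:F, 24:F, 25:F, 26:pt, 27:pt, 28:pt, 29:F, 30:F, 31:F, 32:F
edges: (18,0,has); (18,3,hask); (18,5,has); (18,10,has); (22,2,has); (22,19,has); (22,21,has); (23,3,has); (23,19,has); (23,20,has); (24,5,has); (24,20,has); (24,21,has); (25,19,has); (25,20,has); (25,21,has); (29,0,has); (29,26,has); (29,28,has); (30,5,has); (30,26,has); (30,27,has); (31,13,has); (31,27,has); (31,28,has); (32,26,has); (32,27,has); (32,28,has)


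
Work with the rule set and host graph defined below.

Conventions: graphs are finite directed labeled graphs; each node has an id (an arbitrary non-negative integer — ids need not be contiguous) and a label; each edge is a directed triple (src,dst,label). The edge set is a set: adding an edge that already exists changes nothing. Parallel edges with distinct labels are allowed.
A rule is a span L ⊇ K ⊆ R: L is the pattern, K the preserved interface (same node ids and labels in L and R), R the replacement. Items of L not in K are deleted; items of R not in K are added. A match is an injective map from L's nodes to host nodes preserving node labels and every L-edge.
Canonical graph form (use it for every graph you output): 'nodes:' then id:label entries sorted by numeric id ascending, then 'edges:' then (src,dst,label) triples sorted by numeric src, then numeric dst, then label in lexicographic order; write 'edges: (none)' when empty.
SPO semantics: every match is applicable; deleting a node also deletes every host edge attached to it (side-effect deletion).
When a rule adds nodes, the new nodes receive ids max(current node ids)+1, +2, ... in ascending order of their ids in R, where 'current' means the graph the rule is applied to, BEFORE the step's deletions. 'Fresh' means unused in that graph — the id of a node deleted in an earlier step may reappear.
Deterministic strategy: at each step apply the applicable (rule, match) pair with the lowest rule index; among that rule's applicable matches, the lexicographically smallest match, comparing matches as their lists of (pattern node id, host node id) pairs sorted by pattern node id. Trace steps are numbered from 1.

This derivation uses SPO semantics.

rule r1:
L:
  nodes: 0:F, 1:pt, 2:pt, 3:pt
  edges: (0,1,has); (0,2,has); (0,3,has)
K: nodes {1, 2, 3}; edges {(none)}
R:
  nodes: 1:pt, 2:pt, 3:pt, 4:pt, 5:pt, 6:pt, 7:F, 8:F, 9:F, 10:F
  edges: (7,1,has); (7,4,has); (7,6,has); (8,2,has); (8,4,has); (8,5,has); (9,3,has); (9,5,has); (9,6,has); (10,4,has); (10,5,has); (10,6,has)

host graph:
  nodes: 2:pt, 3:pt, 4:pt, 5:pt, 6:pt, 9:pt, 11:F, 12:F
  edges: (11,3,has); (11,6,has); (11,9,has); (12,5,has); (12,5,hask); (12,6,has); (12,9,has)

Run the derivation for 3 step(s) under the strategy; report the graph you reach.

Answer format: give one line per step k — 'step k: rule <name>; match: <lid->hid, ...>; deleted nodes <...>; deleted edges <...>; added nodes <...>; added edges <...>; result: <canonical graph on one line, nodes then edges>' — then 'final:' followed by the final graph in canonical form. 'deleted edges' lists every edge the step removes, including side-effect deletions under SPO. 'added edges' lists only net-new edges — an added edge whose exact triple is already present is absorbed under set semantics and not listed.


step 1: rule r1; match: 0->11, 1->3, 2->6, 3->9; deleted nodes 11; deleted edges (11,3,has); (11,6,has); (11,9,has); added nodes 13, 14, 15, 16, 17, 18, 19; added edges (16,3,has); (16,13,has); (16,15,has); (17,6,has); (17,13,has); (17,14,has); (18,9,has); (18,14,has); (18,15,has); (19,13,has); (19,14,has); (19,15,has); result: nodes: 2:pt, 3:pt, 4:pt, 5:pt, 6:pt, 9:pt, 12:F, 13:pt, 14:pt, 15:pt, 16:F, 17:F, 18:F, 19:F edges: (12,5,has); (12,5,hask); (12,6,has); (12,9,has); (16,3,has); (16,13,has); (16,15,has); (17,6,has); (17,13,has); (17,14,has); (18,9,has); (18,14,has); (18,15,has); (19,13,has); (19,14,has); (19,15,has)
step 2: rule r1; match: 0->12, 1->5, 2->6, 3->9; deleted nodes 12; deleted edges (12,5,has); (12,5,hask); (12,6,has); (12,9,has); added nodes 20, 21, 22, 23, 24, 25, 26; added edges (23,5,has); (23,20,has); (23,22,has); (24,6,has); (24,20,has); (24,21,has); (25,9,has); (25,21,has); (25,22,has); (26,20,has); (26,21,has); (26,22,has); result: nodes: 2:pt, 3:pt, 4:pt, 5:pt, 6:pt, 9:pt, 13:pt, 14:pt, 15:pt, 16:F, 17:F, 18:F, 19:F, 20:pt, 21:pt, 22:pt, 23:F, 24:F, 25:F, 26:F edges: (16,3,has); (16,13,has); (16,15,has); (17,6,has); (17,13,has); (17,14,has); (18,9,has); (18,14,has); (18,15,has); (19,13,has); (19,14,has); (19,15,has); (23,5,has); (23,20,has); (23,22,has); (24,6,has); (24,20,has); (24,21,has); (25,9,has); (25,21,has); (25,22,has); (26,20,has); (26,21,has); (26,22,has)
step 3: rule r1; match: 0->16, 1->3, 2->13, 3->15; deleted nodes 16; deleted edges (16,3,has); (16,13,has); (16,15,has); added nodes 27, 28, 29, 30, 31, 32, 33; added edges (30,3,has); (30,27,has); (30,29,has); (31,13,has); (31,27,has); (31,28,has); (32,15,has); (32,28,has); (32,29,has); (33,27,has); (33,28,has); (33,29,has); result: nodes: 2:pt, 3:pt, 4:pt, 5:pt, 6:pt, 9:pt, 13:pt, 14:pt, 15:pt, 17:F, 18:F, 19:F, 20:pt, 21:pt, 22:pt, 23:F, 24:F, 25:F, 26:F, 27:pt, 28:pt, 29:pt, 30:F, 31:F, 32:F, 33:F edges: (17,6,has); (17,13,has); (17,14,has); (18,9,has); (18,14,has); (18,15,has); (19,13,has); (19,14,has); (19,15,has); (23,5,has); (23,20,has); (23,22,has); (24,6,has); (24,20,has); (24,21,has); (25,9,has); (25,21,has); (25,22,has); (26,20,has); (26,21,has); (26,22,has); (30,3,has); (30,27,has); (30,29,has); (31,13,has); (31,27,has); (31,28,has); (32,15,has); (32,28,has); (32,29,has); (33,27,has); (33,28,has); (33,29,has)
final:
nodes: 2:pt, 3:pt, 4:pt, 5:pt, 6:pt, 9:pt, 13:pt, 14:pt, 15:pt, 17:F, 18:F, 19:F, 20:pt, 21:pt, 22:pt, 23:F, 24:F, 25:F, 26:F, 27:pt, 28:pt, 29:pt, 30:F, 31:F, 32:F, 33:F
edges: (17,6,has); (17,13,has); (17,14,has); (18,9,has); (18,14,has); (18,15,has); (19,13,has); (19,14,has); (19,15,has); (23,5,has); (23,20,has); (23,22,has); (24,6,has); (24,20,has); (24,21,has); (25,9,has); (25,21,has); (25,22,has); (26,20,has); (26,21,has); (26,22,has); (30,3,has); (30,27,has); (30,29,has); (31,13,has); (31,27,has); (31,28,has); (32,15,has); (32,28,has); (32,29,has); (33,27,has); (33,28,has); (33,29,has)


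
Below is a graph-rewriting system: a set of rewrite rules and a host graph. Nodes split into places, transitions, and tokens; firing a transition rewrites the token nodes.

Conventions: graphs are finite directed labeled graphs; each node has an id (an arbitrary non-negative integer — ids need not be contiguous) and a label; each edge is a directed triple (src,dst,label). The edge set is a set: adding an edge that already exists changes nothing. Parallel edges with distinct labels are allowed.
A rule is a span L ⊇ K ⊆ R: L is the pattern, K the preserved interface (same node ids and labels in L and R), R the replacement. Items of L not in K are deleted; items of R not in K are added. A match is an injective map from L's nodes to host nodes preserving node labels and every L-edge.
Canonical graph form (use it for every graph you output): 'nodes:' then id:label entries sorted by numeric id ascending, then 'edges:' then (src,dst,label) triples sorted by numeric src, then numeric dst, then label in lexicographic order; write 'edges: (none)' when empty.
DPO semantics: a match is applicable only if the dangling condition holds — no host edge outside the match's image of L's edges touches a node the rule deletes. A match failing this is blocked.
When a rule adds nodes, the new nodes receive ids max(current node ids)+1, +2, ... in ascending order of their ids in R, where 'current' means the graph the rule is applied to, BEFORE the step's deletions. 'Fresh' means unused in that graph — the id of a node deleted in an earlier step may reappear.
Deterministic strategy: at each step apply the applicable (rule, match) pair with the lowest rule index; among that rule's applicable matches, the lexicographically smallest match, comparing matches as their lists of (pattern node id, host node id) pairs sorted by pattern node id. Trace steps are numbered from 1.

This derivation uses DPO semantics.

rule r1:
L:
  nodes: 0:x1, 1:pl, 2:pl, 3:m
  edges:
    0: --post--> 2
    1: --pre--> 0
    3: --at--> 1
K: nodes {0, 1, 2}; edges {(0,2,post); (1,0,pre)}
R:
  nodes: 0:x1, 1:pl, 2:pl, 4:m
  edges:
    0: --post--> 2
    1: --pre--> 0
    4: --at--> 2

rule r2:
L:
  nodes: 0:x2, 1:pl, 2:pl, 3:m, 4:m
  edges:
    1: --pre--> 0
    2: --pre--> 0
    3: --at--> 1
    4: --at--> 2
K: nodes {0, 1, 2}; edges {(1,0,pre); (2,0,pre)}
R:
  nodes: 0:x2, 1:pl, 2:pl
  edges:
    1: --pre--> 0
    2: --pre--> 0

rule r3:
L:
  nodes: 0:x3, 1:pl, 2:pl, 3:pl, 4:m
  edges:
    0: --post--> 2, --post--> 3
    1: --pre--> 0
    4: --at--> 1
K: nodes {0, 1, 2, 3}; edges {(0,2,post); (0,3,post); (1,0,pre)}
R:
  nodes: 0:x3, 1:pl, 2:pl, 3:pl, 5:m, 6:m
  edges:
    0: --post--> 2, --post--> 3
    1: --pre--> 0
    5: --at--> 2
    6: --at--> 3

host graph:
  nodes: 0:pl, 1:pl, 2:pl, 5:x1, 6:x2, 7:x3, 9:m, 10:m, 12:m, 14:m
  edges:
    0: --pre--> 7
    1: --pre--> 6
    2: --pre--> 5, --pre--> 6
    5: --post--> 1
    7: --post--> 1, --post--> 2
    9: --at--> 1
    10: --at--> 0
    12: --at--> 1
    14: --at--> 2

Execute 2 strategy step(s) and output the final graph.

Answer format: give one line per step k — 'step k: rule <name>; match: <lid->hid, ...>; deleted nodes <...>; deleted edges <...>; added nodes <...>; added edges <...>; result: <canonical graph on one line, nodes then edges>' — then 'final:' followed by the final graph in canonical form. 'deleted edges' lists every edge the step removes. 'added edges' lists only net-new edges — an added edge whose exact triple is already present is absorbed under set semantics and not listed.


step 1: rule r1; match: 0->5, 1->2, 2->1, 3->14; deleted nodes 14; deleted edges (14,2,at); added nodes 15; added edges (15,1,at); result: nodes: 0:pl, 1:pl, 2:pl, 5:x1, 6:x2, 7:x3, 9:m, 10:m, 12:m, 15:m edges: (0,7,pre); (1,6,pre); (2,5,pre); (2,6,pre); (5,1,post); (7,1,post); (7,2,post); (9,1,at); (10,0,at); (12,1,at); (15,1,at)
step 2: rule r3; match: 0->7, 1->0, 2->1, 3->2, 4->10; deleted nodes 10; deleted edges (10,0,at); added nodes 16, 17; added edges (16,1,at); (17,2,at); result: nodes: 0:pl, 1:pl, 2:pl, 5:x1, 6:x2, 7:x3, 9:m, 12:m, 15:m, 16:m, 17:m edges: (0,7,pre); (1,6,pre); (2,5,pre); (2,6,pre); (5,1,post); (7,1,post); (7,2,post); (9,1,at); (12,1,at); (15,1,at); (16,1,at); (17,2,at)
final:
nodes: 0:pl, 1:pl, 2:pl, 5:x1, 6:x2, 7:x3, 9:m, 12:m, 15:m, 16:m, 17:m
edges: (0,7,pre); (1,6,pre); (2,5,pre); (2,6,pre); (5,1,post); (7,1,post); (7,2,post); (9,1,at); (12,1,at); (15,1,at); (16,1,at); (17,2,at)


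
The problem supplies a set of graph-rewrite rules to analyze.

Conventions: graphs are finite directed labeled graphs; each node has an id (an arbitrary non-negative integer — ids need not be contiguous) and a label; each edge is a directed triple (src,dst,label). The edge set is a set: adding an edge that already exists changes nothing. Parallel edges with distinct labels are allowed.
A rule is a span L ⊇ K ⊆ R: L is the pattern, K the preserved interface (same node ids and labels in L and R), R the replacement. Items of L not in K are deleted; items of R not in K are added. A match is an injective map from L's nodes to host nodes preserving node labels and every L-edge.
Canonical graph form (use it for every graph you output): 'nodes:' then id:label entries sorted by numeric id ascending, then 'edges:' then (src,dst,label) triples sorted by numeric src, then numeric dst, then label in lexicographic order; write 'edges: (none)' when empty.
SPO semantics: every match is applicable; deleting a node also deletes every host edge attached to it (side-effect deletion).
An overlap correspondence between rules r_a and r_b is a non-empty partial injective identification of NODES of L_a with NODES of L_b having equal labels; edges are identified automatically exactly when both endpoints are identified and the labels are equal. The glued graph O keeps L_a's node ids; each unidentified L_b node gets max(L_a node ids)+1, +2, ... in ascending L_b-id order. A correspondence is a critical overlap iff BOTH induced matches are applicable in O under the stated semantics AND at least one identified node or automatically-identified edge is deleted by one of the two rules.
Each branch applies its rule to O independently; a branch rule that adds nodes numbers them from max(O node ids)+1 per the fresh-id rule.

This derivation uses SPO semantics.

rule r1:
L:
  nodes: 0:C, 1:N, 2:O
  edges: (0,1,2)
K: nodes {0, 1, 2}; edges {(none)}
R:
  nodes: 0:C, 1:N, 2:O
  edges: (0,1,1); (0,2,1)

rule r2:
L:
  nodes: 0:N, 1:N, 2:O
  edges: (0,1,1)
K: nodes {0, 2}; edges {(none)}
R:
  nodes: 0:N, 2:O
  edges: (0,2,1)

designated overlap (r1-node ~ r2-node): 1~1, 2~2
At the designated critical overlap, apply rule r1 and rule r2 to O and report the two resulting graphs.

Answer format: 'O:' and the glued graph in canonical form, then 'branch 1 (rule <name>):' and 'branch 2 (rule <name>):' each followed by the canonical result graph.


O:
nodes: 0:C, 1:N, 2:O, 3:N
edges: (0,1,2); (3,1,1)
branch 1 (rule r1):
nodes: 0:C, 1:N, 2:O, 3:N
edges: (0,1,1); (0,2,1); (3,1,1)
branch 2 (rule r2):
nodes: 0:C, 2:O, 3:N
edges: (3,2,1)


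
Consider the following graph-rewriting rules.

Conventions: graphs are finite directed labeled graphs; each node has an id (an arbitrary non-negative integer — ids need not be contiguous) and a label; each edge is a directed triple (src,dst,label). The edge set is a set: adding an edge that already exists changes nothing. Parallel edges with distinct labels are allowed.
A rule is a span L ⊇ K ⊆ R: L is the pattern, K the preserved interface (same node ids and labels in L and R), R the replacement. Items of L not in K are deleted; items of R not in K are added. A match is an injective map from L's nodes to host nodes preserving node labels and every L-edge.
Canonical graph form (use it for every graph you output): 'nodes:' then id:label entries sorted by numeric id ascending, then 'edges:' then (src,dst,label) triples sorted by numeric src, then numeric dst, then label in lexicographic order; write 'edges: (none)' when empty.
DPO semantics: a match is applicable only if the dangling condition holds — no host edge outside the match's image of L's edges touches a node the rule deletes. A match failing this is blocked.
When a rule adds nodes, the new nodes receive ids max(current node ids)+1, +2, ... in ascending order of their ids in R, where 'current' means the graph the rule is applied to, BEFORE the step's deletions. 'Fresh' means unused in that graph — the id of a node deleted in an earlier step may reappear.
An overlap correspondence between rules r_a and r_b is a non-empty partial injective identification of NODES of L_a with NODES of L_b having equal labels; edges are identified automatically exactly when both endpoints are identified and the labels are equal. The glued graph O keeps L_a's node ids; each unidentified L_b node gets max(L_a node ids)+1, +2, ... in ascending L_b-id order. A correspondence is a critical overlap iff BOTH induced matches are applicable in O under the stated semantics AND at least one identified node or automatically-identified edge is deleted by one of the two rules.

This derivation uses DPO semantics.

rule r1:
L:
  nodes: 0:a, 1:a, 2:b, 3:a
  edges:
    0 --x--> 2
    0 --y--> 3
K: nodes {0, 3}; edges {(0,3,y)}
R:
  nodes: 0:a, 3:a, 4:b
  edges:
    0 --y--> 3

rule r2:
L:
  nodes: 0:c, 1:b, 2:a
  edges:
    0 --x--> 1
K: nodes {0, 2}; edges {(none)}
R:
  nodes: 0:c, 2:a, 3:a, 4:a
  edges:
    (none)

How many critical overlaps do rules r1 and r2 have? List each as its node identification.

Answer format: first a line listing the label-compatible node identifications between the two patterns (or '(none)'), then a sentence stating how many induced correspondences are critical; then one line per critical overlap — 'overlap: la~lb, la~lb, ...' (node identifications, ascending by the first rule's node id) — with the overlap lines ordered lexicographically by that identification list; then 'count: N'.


label-compatible node identifications between L(r1) and L(r2): 0~2, 1~2, 2~1, 3~2
1 of the induced correspondences is a critical overlap of r1 and r2.
overlap: 1~2
count: 1


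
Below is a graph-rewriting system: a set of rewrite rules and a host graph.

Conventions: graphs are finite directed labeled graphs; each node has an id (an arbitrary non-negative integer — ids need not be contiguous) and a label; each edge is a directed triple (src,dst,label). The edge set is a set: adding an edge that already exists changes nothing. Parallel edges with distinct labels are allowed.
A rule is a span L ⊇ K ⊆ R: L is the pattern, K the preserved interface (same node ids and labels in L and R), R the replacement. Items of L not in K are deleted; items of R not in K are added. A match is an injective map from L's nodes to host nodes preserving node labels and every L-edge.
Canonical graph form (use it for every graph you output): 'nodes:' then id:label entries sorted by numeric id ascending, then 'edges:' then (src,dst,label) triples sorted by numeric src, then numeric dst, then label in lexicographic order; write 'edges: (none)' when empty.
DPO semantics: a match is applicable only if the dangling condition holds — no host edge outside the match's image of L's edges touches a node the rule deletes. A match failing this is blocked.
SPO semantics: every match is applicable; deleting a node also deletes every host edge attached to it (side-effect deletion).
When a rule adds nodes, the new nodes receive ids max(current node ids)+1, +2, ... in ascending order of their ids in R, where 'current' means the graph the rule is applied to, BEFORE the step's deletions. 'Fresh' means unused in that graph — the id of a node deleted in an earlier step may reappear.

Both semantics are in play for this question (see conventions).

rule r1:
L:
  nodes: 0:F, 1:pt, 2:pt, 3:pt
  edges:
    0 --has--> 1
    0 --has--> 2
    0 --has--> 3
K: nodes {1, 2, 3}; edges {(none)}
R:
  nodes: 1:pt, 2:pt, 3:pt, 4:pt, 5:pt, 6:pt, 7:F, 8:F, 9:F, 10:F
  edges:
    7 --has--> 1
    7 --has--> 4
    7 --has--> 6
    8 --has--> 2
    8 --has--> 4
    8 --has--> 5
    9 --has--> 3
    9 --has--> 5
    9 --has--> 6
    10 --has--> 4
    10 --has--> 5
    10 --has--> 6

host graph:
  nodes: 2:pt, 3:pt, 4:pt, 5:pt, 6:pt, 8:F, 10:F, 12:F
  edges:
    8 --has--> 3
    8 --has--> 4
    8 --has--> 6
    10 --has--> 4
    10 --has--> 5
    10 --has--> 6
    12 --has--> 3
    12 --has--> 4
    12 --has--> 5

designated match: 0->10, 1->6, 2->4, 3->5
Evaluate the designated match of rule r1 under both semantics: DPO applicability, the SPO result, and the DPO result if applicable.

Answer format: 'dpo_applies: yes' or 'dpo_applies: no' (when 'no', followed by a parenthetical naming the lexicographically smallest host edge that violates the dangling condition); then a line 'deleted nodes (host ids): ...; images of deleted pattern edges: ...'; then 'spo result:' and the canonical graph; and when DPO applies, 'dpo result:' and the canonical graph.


dpo_applies: yes
deleted nodes (host ids): 10; images of deleted pattern edges: (10,4,has); (10,5,has); (10,6,has)
spo result:
nodes: 2:pt, 3:pt, 4:pt, 5:pt, 6:pt, 8:F, 12:F, 13:pt, 14:pt, 15:pt, 16:F, 17:F, 18:F, 19:F
edges: (8,3,has); (8,4,has); (8,6,has); (12,3,has); (12,4,has); (12,5,has); (16,6,has); (16,13,has); (16,15,has); (17,4,has); (17,13,has); (17,14,has); (18,5,has); (18,14,has); (18,15,has); (19,13,has); (19,14,has); (19,15,has)
dpo result:
nodes: 2:pt, 3:pt, 4:pt, 5:pt, 6:pt, 8:F, 12:F, 13:pt, 14:pt, 15:pt, 16:F, 17:F, 18:F, 19:F
edges: (8,3,has); (8,4,has); (8,6,has); (12,3,has); (12,4,has); (12,5,has); (16,6,has); (16,13,has); (16,15,has); (17,4,has); (17,13,has); (17,14,has); (18,5,has); (18,14,has); (18,15,has); (19,13,has); (19,14,has); (19,15,has)
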